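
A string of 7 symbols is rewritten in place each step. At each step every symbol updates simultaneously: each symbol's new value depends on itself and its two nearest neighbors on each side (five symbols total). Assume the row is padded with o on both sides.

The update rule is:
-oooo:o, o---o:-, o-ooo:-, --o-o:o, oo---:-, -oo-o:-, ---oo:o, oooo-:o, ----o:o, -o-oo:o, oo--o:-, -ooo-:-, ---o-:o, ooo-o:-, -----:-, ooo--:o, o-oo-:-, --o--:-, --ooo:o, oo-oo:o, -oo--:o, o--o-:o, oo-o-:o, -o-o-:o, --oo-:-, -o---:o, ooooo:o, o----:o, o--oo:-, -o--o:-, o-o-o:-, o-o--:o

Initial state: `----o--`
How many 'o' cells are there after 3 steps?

3

-ooo---
o--o--o
o-o---o
count of o: 3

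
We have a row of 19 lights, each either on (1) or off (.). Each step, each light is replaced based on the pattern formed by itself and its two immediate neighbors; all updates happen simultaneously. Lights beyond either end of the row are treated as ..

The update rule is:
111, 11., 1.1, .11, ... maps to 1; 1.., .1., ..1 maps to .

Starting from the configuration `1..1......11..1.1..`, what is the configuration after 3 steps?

.....1111.11...1..1
1111.1111111.1.....
1111111111111..1111

1111111111111..1111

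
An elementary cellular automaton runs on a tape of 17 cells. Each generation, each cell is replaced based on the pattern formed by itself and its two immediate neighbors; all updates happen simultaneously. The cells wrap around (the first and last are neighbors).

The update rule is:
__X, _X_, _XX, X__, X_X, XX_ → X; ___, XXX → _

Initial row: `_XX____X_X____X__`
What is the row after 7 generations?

XXXXXX_____XXXXX_

generation 1: XXXX__XXXXX__XXX_
generation 2: X__XXXX___XXXX_XX
generation 3: XXXX__XX_XX__XXX_
generation 4: X__XXXXXXXXXXX_XX
generation 5: XXXX_________XXX_
generation 6: X__XX_______XX_XX
generation 7: XXXXXX_____XXXXX_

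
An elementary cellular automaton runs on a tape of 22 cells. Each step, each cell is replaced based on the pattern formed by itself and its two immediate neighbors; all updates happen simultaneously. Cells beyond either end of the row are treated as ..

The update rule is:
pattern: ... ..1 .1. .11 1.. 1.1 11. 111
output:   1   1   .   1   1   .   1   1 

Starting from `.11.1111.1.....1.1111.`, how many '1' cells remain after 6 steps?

21

step 1: 111.1111..11111..11111
step 2: 111.111111111111111111
step 3: 111.111111111111111111  (fixed point — unchanged through step 6)
count of 1: 21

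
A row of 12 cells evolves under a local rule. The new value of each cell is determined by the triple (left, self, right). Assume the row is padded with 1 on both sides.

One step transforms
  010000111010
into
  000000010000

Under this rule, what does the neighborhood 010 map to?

At position 1 the neighborhood is 010; the next row has 0 there.

0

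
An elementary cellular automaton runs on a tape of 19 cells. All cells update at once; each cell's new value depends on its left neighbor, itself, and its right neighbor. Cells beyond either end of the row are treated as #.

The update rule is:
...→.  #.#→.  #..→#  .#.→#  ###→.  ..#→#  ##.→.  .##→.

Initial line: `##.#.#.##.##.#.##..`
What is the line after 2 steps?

...#.#.......#...##
#.##.##.....###.#..

#.##.##.....###.#..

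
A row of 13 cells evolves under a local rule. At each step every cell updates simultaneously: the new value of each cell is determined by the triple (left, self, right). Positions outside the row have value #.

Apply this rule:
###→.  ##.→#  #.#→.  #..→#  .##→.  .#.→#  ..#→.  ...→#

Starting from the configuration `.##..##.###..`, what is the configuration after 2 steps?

step 1: ..##..#...##.
step 2: #..##.###..#.

#..##.###..#.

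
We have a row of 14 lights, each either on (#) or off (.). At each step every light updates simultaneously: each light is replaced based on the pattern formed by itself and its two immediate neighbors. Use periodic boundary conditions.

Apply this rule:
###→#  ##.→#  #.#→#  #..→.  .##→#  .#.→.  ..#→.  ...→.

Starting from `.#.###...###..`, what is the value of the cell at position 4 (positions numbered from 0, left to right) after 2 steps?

#

step 1: ..####...###..
step 2: ..####...###..
position 4 holds #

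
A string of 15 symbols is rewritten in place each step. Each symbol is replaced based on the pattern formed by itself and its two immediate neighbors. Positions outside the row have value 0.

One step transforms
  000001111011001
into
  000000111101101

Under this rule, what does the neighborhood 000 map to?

0

At position 0 the neighborhood is 000; the next row has 0 there.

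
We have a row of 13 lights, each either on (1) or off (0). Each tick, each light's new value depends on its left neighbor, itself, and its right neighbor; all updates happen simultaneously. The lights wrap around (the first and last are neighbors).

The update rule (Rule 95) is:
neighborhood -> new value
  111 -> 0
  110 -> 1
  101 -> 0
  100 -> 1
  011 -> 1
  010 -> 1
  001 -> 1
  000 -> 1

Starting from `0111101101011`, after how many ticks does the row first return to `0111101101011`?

2

0100101101011
0111101101011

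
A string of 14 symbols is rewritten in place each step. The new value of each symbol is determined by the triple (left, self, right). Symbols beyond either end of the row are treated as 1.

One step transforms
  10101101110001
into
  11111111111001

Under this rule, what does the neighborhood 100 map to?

At position 10 the neighborhood is 100; the next row has 1 there.

1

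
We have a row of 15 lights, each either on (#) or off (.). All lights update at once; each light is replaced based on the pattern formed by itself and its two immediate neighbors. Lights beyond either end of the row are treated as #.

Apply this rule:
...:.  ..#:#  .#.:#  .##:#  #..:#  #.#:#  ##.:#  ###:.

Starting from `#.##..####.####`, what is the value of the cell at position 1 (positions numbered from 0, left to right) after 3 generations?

#######..###...
......####.##.#
#....##..######
position 1 holds .

.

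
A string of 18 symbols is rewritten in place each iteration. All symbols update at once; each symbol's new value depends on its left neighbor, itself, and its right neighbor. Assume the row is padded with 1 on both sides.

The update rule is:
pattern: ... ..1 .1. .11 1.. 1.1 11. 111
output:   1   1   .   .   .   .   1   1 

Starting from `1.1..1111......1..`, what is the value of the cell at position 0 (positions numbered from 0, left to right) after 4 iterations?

1...1.111.11111..1
1.11...11..1111.1.
1..1.11.1.1.111...
1.1...1......11.11
position 0 holds 1

1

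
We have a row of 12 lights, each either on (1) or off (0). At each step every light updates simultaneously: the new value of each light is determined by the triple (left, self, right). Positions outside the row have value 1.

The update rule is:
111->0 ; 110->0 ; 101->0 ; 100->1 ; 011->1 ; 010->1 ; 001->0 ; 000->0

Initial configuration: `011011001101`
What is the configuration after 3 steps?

010010101001
011010101101
010010101001

010010101001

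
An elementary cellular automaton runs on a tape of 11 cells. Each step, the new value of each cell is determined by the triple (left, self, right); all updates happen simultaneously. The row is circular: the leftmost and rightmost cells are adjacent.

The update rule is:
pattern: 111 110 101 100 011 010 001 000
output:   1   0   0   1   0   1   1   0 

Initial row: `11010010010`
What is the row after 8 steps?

00011010110

00011111110
00101111101
11100111001
11011010110
00000010000
00000111000
00001010100
00011010110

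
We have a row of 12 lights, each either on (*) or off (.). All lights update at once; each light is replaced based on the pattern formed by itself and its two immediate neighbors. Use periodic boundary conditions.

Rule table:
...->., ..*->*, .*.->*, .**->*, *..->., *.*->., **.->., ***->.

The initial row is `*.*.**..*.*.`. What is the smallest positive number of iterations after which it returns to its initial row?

12

iteration 1: *.*.*..**.*.
iteration 2: *.*.*.**..*.
iteration 3: *.*.*.*..**.
iteration 4: *.*.*.*.**..
iteration 5: *.*.*.*.*..*
iteration 6: ..*.*.*.*.**
iteration 7: .**.*.*.*.*.
iteration 8: **..*.*.*.*.
iteration 9: *..**.*.*.*.
iteration 10: *.**..*.*.*.
iteration 11: *.*..**.*.*.
iteration 12: *.*.**..*.*.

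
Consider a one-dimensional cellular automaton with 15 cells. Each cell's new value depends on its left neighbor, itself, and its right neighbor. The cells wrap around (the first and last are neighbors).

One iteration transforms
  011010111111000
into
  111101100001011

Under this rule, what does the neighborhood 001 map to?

1

At position 0 the neighborhood is 001; the next row has 1 there.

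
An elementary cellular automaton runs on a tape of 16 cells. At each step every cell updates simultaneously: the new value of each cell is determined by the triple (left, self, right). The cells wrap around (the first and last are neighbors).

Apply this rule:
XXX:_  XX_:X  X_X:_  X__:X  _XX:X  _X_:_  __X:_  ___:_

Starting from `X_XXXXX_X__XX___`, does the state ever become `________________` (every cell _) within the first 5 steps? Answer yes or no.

__X___X__X_XXX__
___X___X___X_XX_
____X___X____XXX
X____X___X___X_X
XX____X___X____X
step 5 is XX____X___X____X, still not uniform _

no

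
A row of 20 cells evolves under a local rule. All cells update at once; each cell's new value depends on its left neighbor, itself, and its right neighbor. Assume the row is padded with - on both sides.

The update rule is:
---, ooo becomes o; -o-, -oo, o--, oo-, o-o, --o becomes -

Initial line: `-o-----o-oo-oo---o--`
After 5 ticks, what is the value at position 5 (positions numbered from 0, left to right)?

o

---ooo---------o---o
oo--o--ooooooo---o--
--------ooooo--o---o
ooooooo--ooo-----o--
-ooooo----o--ooo---o
position 5 holds o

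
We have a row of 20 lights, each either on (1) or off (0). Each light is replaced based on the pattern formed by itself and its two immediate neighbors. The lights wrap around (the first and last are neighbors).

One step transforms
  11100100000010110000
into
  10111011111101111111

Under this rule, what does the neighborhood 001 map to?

At position 4 the neighborhood is 001; the next row has 1 there.

1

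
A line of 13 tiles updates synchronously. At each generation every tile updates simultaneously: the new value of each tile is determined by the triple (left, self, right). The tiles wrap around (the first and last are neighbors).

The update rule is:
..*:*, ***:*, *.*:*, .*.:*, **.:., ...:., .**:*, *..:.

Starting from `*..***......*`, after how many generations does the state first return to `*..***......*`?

13

generation 1: ..***......**
generation 2: .***......**.
generation 3: ***......**..
generation 4: **......**..*
generation 5: *......**..**
generation 6: ......**..***
generation 7: .....**..***.
generation 8: ....**..***..
generation 9: ...**..***...
generation 10: ..**..***....
generation 11: .**..***.....
generation 12: **..***......
generation 13: *..***......*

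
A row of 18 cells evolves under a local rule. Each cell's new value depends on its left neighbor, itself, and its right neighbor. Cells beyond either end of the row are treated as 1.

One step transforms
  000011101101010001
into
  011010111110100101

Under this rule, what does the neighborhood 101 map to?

1

At position 7 the neighborhood is 101; the next row has 1 there.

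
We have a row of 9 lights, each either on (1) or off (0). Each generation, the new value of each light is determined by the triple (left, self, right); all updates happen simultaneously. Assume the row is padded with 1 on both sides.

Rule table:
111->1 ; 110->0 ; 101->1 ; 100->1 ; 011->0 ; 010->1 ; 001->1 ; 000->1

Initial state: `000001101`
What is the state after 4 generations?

111110010
111101111
111010111
110111011

110111011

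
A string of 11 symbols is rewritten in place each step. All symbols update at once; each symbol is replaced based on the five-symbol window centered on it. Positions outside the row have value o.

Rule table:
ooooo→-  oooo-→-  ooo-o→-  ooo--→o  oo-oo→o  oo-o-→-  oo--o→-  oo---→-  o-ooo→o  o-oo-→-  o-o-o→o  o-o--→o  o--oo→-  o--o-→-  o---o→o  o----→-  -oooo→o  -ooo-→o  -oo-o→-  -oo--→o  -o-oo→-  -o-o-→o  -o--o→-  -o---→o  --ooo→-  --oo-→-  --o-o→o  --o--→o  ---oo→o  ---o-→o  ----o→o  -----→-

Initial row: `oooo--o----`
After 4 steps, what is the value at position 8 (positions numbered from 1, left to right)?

---o--oo-oo
-ooo----ooo
oooo--oo-o-
---o-----o-
position 8 holds -

-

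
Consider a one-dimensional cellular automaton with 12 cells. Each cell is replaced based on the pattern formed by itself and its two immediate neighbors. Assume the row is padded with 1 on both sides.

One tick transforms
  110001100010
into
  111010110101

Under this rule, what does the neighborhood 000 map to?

0

At position 3 the neighborhood is 000; the next row has 0 there.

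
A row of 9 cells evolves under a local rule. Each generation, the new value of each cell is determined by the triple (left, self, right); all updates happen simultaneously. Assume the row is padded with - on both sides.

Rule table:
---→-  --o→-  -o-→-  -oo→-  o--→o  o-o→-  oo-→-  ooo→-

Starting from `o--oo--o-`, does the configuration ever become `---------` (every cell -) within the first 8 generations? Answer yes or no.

generation 1: -o---o--o
generation 2: --o---o--
generation 3: ---o---o-
generation 4: ----o---o
generation 5: -----o---
generation 6: ------o--
generation 7: -------o-
generation 8: --------o
generation 8 is --------o, still not uniform -

no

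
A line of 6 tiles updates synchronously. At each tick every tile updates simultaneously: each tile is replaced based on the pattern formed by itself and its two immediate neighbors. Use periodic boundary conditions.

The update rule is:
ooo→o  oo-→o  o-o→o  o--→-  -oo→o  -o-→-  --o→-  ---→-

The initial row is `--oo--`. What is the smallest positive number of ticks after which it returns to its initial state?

1

tick 1: --oo--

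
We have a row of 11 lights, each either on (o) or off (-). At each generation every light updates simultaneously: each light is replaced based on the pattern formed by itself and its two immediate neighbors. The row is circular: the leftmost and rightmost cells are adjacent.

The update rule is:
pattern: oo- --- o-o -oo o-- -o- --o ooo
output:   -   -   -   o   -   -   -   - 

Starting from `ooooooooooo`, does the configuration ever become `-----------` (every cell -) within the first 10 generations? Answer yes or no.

yes

-----------
all cells are - at generation 1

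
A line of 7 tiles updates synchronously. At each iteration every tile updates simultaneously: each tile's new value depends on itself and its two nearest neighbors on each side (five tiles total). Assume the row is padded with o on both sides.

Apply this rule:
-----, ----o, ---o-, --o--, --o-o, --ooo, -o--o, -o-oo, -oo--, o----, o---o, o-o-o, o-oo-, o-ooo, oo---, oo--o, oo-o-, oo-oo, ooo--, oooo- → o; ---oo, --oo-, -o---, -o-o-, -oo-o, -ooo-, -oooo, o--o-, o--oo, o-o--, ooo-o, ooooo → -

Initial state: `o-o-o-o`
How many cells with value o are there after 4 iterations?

4

iteration 1: -oo-ooo
iteration 2: oo-oo--
iteration 3: o-oooo-
iteration 4: -oo-o-o
count of o: 4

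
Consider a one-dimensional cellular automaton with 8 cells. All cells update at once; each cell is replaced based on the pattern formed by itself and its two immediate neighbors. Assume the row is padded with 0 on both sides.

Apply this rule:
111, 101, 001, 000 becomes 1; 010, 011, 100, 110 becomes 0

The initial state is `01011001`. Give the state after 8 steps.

10100010
01001100
10010001
00100110
11001000
00010011
11100100
01001001

01001001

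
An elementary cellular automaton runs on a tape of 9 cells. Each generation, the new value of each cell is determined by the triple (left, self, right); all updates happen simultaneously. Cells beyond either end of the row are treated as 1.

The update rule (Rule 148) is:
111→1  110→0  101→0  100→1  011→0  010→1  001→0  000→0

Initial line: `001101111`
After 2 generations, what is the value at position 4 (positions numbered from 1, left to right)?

generation 1: 100000111
generation 2: 010000011
position 4 holds 0

0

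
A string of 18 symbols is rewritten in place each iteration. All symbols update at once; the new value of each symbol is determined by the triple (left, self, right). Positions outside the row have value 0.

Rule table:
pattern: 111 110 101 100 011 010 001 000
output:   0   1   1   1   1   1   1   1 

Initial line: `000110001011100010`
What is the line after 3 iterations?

111111111110111111

iteration 1: 111111111110111111
iteration 2: 100000000011100001
iteration 3: 111111111110111111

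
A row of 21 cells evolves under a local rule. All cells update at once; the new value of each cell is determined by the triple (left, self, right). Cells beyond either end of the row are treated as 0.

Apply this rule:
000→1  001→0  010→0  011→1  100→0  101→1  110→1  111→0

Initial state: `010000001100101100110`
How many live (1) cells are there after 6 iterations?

000111101100011100110
110100111101010100110
111000100110101000110
101010000111010010110
010100110101100001110
001000111011101101010
count of 1: 11

11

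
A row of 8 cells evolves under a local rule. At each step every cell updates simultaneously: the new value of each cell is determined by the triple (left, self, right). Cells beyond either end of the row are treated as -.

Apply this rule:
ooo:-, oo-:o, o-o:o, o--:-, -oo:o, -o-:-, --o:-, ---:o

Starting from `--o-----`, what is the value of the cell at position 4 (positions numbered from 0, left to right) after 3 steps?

-

step 1: o---oooo
step 2: --o-o--o
step 3: o--o----
position 4 holds -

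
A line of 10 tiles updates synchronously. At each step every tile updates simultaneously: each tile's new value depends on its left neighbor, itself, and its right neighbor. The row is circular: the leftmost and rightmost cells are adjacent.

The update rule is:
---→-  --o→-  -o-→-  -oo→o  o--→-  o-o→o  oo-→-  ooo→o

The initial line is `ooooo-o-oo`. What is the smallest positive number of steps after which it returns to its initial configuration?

step 1: oooo-o-ooo
step 2: ooo-o-oooo
step 3: oo-o-ooooo
step 4: o-o-oooooo
step 5: -o-ooooooo
step 6: o-ooooooo-
step 7: -ooooooo-o
step 8: ooooooo-o-
step 9: oooooo-o-o
step 10: ooooo-o-oo

10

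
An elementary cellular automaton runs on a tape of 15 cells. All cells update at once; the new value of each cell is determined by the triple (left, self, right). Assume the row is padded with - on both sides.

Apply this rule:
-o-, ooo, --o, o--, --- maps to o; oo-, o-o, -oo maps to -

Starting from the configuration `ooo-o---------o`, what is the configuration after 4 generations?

generation 1: -o--ooooooooooo
generation 2: oooo-ooooooooo-
generation 3: -oo---ooooooo-o
generation 4: o--ooo-ooooo--o

o--ooo-ooooo--o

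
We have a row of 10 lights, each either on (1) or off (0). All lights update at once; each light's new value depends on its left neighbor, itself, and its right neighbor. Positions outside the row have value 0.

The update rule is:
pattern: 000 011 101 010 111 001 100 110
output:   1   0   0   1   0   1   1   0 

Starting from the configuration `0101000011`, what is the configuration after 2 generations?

0000000011

generation 1: 1101111100
generation 2: 0000000011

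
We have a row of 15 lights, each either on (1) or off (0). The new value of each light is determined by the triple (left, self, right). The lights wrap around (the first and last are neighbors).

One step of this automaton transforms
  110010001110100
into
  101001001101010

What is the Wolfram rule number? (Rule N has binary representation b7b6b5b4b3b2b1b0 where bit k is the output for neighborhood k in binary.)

184

position 9: 111 → 1  (bit 7 = 1)
position 1: 110 → 0  (bit 6 = 0)
position 11: 101 → 1  (bit 5 = 1)
position 2: 100 → 1  (bit 4 = 1)
position 0: 011 → 1  (bit 3 = 1)
position 4: 010 → 0  (bit 2 = 0)
position 3: 001 → 0  (bit 1 = 0)
position 6: 000 → 0  (bit 0 = 0)
bits b7..b0 = 10111000 = 184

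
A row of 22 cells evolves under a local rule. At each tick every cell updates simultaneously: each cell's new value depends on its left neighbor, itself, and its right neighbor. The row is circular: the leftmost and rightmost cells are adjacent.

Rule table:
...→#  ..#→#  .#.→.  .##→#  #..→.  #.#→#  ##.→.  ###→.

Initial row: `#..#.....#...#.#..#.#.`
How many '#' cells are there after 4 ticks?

9

tick 1: ..#..####..##.#..#.#.#
tick 2: .#..##....##.#..#.#.#.
tick 3: #..##..####.#..#.#.#..
tick 4: ..##..##...#..#.#.#..#
count of #: 9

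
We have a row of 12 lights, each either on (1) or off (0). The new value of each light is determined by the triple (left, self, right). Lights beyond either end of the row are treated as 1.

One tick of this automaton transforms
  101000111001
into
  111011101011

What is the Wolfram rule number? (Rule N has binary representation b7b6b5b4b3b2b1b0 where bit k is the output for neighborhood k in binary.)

position 7: 111 → 0  (bit 7 = 0)
position 0: 110 → 1  (bit 6 = 1)
position 1: 101 → 1  (bit 5 = 1)
position 3: 100 → 0  (bit 4 = 0)
position 6: 011 → 1  (bit 3 = 1)
position 2: 010 → 1  (bit 2 = 1)
position 5: 001 → 1  (bit 1 = 1)
position 4: 000 → 1  (bit 0 = 1)
bits b7..b0 = 01101111 = 111

111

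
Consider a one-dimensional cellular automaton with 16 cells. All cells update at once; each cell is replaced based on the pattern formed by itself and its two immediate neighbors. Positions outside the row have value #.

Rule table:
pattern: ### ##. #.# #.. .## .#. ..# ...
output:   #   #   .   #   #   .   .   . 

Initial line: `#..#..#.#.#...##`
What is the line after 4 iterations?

#####..#......##

##..#......#..##
###..#......#.##
####..#.......##
#####..#......##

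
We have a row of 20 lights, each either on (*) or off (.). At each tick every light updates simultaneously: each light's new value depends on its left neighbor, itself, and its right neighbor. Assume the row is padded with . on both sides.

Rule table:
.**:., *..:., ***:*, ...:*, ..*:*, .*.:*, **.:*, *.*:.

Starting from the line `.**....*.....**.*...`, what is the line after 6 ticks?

*.*.****.****.*.*.**
*.*..***..***.*.*..*
*.*.*.**.*.**.*.*.**
*.*.*..*.*..*.*.*..*
*.*.*.**.*.**.*.*.**  (repeats tick 3; period 2)
tick 6: *.*.*..*.*..*.*.*..*

*.*.*..*.*..*.*.*..*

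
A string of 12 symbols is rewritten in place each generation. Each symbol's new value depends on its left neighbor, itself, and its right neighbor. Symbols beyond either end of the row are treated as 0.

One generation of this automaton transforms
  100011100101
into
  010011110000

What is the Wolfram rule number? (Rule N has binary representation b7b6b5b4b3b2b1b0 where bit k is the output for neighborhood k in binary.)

position 5: 111 → 1  (bit 7 = 1)
position 6: 110 → 1  (bit 6 = 1)
position 10: 101 → 0  (bit 5 = 0)
position 1: 100 → 1  (bit 4 = 1)
position 4: 011 → 1  (bit 3 = 1)
position 0: 010 → 0  (bit 2 = 0)
position 3: 001 → 0  (bit 1 = 0)
position 2: 000 → 0  (bit 0 = 0)
bits b7..b0 = 11011000 = 216

216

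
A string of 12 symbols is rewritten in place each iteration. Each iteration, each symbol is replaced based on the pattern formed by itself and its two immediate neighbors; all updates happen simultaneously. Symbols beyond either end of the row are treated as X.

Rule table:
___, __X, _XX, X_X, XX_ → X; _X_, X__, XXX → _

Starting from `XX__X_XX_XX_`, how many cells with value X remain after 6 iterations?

iteration 1: _X_X_XXXXXXX
iteration 2: X_X_XX______
iteration 3: XX_XXX_XXXXX
iteration 4: _XXX_XXX____
iteration 5: XX_XXX_X_XXX
iteration 6: _XXX_XX_XX__
count of X: 7

7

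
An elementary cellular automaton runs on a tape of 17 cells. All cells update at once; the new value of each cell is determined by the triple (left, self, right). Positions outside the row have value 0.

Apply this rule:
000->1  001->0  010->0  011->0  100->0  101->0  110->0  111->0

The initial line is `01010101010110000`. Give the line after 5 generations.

00000000000000111

00000000000000111
11111111111110000
00000000000000111  (repeats generation 1; period 2)
generation 5: 00000000000000111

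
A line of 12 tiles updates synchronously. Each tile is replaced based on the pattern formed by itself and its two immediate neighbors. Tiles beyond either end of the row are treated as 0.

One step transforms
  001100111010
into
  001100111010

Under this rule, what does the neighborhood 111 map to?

1

At position 7 the neighborhood is 111; the next row has 1 there.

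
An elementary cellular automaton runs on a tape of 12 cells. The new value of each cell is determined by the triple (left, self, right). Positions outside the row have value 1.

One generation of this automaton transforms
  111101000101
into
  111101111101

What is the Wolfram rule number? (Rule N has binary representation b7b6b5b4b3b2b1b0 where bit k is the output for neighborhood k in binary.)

223

position 0: 111 → 1  (bit 7 = 1)
position 3: 110 → 1  (bit 6 = 1)
position 4: 101 → 0  (bit 5 = 0)
position 6: 100 → 1  (bit 4 = 1)
position 11: 011 → 1  (bit 3 = 1)
position 5: 010 → 1  (bit 2 = 1)
position 8: 001 → 1  (bit 1 = 1)
position 7: 000 → 1  (bit 0 = 1)
bits b7..b0 = 11011111 = 223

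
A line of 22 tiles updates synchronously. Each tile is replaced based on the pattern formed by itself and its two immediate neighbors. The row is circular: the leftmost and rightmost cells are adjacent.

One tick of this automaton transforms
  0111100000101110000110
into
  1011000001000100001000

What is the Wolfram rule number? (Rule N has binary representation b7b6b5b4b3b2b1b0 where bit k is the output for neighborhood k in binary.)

130

position 2: 111 → 1  (bit 7 = 1)
position 4: 110 → 0  (bit 6 = 0)
position 11: 101 → 0  (bit 5 = 0)
position 5: 100 → 0  (bit 4 = 0)
position 1: 011 → 0  (bit 3 = 0)
position 10: 010 → 0  (bit 2 = 0)
position 0: 001 → 1  (bit 1 = 1)
position 6: 000 → 0  (bit 0 = 0)
bits b7..b0 = 10000010 = 130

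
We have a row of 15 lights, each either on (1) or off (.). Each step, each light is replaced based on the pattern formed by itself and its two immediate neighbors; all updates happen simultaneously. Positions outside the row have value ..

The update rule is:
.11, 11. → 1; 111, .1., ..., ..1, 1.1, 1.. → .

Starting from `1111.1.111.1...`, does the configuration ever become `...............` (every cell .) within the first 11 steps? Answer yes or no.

1..1...1.1.....
...............
all cells are . at step 2

yes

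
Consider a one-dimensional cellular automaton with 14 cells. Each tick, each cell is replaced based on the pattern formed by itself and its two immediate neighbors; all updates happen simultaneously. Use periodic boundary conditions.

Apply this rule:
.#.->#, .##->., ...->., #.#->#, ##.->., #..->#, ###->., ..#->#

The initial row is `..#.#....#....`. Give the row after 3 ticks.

##...#..#.####

.#####..###...
#.....##...#..
##...#..#.####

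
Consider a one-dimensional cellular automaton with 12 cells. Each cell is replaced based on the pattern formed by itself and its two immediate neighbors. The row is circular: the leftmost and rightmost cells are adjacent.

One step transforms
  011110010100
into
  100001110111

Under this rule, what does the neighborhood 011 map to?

At position 1 the neighborhood is 011; the next row has 0 there.

0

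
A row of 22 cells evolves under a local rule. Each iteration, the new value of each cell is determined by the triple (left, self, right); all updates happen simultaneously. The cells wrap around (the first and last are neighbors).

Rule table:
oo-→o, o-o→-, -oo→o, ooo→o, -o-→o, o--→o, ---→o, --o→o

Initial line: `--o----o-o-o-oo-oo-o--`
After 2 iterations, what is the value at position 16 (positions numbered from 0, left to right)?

oooooooo-o-o-oo-oo-ooo
oooooooo-o-o-oo-oo-ooo
position 16 holds o

o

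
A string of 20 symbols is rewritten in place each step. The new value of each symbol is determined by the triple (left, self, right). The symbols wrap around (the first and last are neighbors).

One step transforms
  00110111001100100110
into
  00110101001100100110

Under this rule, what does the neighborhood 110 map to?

1

At position 3 the neighborhood is 110; the next row has 1 there.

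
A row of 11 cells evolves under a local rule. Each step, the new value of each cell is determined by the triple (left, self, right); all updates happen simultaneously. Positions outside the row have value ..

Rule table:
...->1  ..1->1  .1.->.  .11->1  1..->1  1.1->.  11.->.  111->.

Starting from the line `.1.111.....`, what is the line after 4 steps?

step 1: 1..1..11111
step 2: .11.111....
step 3: 11..1..1111
step 4: 1.11.111...

1.11.111...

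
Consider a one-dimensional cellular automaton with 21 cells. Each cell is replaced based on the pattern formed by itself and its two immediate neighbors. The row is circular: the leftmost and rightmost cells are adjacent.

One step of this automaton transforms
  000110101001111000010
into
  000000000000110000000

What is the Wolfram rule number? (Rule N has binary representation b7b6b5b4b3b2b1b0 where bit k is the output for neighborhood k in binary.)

128

position 12: 111 → 1  (bit 7 = 1)
position 4: 110 → 0  (bit 6 = 0)
position 5: 101 → 0  (bit 5 = 0)
position 9: 100 → 0  (bit 4 = 0)
position 3: 011 → 0  (bit 3 = 0)
position 6: 010 → 0  (bit 2 = 0)
position 2: 001 → 0  (bit 1 = 0)
position 0: 000 → 0  (bit 0 = 0)
bits b7..b0 = 10000000 = 128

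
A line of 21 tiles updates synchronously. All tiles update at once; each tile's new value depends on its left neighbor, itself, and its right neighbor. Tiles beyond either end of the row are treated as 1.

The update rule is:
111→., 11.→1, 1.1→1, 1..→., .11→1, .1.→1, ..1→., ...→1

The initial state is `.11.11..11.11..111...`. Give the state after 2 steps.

.....1..1...1..111111

111111..11111..1.1.1.
.....1..1...1..111111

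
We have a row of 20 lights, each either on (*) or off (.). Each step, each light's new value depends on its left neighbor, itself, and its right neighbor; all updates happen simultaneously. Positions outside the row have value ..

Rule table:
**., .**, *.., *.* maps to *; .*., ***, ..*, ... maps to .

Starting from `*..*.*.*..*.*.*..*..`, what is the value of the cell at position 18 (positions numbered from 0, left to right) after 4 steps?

step 1: .*..*.*.*..*.*.*..*.
step 2: ..*..*.*.*..*.*.*..*
step 3: ...*..*.*.*..*.*.*..
step 4: ....*..*.*.*..*.*.*.
position 18 holds *

*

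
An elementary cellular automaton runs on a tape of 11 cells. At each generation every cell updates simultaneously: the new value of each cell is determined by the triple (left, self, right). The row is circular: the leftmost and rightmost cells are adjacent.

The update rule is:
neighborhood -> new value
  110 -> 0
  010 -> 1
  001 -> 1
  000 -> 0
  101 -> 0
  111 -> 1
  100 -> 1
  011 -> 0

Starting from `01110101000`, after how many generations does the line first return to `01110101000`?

10100101100
10111100011
00011010101
10100010101
00110110100
01000000110
11100001001
11010011110
00011101100
00101000010
01101100111
00000011010
00000100011
10001110100
11010100111
10010111011
01110010001
00101111011
11100110000
01011001001
01000111111
01101011110
10001001101
01011110000
11001101000
00110001101
11001010001
10111011010
10010000010
11111000110
01110101000

31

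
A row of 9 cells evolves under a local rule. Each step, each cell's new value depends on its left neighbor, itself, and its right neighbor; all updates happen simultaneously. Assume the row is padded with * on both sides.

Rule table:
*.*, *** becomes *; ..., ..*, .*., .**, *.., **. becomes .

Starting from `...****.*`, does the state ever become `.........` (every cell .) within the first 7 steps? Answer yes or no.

yes

....**.*.
......*.*
.......*.
........*
.........
all cells are . at step 5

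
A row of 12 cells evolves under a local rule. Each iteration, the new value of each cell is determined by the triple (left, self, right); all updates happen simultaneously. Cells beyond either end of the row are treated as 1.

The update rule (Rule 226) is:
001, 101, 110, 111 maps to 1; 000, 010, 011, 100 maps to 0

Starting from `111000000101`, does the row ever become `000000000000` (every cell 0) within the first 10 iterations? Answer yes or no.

no

111000001010
111000010101
111000101010
111001010101
111010101010
111101010101
111110101010
111111010101
111111101010
111111110101
iteration 10 is 111111110101, still not uniform 0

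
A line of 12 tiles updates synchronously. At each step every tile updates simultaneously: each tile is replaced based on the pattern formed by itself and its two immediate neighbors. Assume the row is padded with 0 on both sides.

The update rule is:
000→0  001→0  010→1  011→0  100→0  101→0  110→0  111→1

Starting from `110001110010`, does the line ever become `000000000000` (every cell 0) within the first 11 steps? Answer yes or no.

000000100010
000000100010  (fixed point — unchanged through step 11)
step 11 is 000000100010, still not uniform 0

no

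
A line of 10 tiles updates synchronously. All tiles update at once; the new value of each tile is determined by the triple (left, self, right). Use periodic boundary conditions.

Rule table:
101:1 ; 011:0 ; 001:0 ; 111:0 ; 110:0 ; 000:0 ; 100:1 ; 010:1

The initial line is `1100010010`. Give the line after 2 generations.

1011000100

0010011011
1011000100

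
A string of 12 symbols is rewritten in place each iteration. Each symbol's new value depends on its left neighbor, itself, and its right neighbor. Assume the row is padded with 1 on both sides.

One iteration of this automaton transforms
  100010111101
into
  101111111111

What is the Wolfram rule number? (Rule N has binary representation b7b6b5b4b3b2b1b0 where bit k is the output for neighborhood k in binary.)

239

position 7: 111 → 1  (bit 7 = 1)
position 0: 110 → 1  (bit 6 = 1)
position 5: 101 → 1  (bit 5 = 1)
position 1: 100 → 0  (bit 4 = 0)
position 6: 011 → 1  (bit 3 = 1)
position 4: 010 → 1  (bit 2 = 1)
position 3: 001 → 1  (bit 1 = 1)
position 2: 000 → 1  (bit 0 = 1)
bits b7..b0 = 11101111 = 239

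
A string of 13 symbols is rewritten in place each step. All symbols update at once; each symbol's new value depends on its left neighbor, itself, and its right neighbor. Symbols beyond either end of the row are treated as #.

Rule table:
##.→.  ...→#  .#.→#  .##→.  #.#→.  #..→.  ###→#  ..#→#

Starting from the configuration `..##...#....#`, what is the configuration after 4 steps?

.#.####..#...

.#...###.###.
.#.##.#...#..
.#....#.###.#
.#.####..#...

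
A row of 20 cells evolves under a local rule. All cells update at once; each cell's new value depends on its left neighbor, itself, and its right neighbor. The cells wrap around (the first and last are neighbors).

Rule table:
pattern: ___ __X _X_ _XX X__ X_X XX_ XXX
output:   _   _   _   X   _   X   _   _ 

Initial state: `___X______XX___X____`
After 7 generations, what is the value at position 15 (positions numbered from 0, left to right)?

__________X_________
____________________
____________________  (fixed point — unchanged through generation 7)
position 15 holds _

_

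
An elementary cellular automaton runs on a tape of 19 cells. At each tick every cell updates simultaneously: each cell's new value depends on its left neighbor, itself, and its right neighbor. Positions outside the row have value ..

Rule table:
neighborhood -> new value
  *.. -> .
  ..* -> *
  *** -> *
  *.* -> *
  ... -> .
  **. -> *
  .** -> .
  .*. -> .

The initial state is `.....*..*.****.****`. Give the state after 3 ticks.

..*..*.*.*.*.****.*

....*..*.*.****.***
...*..*.*.*.****.**
..*..*.*.*.*.****.*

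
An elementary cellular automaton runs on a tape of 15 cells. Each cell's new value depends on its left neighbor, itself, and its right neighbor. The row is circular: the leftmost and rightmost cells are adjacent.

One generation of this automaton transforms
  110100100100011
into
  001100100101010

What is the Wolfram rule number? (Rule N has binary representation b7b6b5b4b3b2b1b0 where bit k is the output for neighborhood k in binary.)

45

position 0: 111 → 0  (bit 7 = 0)
position 1: 110 → 0  (bit 6 = 0)
position 2: 101 → 1  (bit 5 = 1)
position 4: 100 → 0  (bit 4 = 0)
position 13: 011 → 1  (bit 3 = 1)
position 3: 010 → 1  (bit 2 = 1)
position 5: 001 → 0  (bit 1 = 0)
position 11: 000 → 1  (bit 0 = 1)
bits b7..b0 = 00101101 = 45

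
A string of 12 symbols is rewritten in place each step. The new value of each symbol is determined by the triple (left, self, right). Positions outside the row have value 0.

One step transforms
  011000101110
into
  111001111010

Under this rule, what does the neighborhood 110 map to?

At position 2 the neighborhood is 110; the next row has 1 there.

1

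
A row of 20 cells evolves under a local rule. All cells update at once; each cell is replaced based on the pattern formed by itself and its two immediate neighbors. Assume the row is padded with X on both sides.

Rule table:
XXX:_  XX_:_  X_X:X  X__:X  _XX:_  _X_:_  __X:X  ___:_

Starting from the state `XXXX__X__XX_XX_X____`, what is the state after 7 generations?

_XX_XX_XX__X__X_X__X

generation 1: ____XX_XX__X__X_X__X
generation 2: X__X__X__XX_XX_X_XX_
generation 3: _XX_XX_XX__X__X_X__X
generation 4: X__X__X__XX_XX_X_XX_  (repeats generation 2; period 2)
generation 7: _XX_XX_XX__X__X_X__X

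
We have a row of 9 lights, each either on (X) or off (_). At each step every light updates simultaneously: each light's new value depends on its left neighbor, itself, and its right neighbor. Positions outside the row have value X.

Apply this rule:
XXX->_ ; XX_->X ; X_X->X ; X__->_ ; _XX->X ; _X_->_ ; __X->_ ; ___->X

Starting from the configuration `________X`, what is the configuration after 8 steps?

step 1: _XXXXXX_X
step 2: XX____XXX
step 3: _X_XX_X__
step 4: X_XXXX___
step 5: XXX__X_X_
step 6: __X___X_X
step 7: ____X__XX
step 8: _XX____X_

_XX____X_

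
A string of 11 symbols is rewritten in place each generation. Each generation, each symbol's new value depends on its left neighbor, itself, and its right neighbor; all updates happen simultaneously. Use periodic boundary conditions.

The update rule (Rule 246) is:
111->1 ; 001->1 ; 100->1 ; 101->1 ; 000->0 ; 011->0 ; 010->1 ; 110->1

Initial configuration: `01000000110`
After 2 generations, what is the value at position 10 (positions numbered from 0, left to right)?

11100001011
11110011101
position 10 holds 1

1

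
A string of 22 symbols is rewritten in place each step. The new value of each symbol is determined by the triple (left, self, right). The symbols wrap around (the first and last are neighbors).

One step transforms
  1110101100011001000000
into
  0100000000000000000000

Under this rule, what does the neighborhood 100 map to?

At position 8 the neighborhood is 100; the next row has 0 there.

0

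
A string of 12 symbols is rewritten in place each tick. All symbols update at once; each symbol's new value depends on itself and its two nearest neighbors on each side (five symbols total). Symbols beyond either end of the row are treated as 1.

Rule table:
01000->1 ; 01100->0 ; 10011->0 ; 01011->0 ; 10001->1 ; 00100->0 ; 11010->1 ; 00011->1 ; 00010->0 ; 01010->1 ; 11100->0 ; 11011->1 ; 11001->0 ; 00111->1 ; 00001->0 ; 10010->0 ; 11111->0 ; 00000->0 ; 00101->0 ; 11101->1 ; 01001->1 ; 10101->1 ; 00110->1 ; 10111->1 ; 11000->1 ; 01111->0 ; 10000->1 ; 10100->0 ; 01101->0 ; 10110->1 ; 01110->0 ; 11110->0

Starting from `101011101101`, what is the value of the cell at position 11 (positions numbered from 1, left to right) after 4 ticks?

111010111011
001110101110
001011101011
000010111010
position 11 holds 1

1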